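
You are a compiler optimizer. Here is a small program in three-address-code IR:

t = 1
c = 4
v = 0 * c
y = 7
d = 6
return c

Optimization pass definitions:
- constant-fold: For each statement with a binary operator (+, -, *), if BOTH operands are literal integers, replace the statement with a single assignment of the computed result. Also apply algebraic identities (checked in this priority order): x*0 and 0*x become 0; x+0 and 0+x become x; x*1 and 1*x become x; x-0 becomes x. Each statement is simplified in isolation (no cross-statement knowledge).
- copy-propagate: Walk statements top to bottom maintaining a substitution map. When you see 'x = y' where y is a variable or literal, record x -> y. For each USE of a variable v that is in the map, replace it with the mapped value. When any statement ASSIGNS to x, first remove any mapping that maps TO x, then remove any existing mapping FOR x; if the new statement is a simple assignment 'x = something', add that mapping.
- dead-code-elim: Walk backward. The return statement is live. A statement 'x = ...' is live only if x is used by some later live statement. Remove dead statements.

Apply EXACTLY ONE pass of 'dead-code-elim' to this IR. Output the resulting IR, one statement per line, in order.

Answer: c = 4
return c

Derivation:
Applying dead-code-elim statement-by-statement:
  [6] return c  -> KEEP (return); live=['c']
  [5] d = 6  -> DEAD (d not live)
  [4] y = 7  -> DEAD (y not live)
  [3] v = 0 * c  -> DEAD (v not live)
  [2] c = 4  -> KEEP; live=[]
  [1] t = 1  -> DEAD (t not live)
Result (2 stmts):
  c = 4
  return c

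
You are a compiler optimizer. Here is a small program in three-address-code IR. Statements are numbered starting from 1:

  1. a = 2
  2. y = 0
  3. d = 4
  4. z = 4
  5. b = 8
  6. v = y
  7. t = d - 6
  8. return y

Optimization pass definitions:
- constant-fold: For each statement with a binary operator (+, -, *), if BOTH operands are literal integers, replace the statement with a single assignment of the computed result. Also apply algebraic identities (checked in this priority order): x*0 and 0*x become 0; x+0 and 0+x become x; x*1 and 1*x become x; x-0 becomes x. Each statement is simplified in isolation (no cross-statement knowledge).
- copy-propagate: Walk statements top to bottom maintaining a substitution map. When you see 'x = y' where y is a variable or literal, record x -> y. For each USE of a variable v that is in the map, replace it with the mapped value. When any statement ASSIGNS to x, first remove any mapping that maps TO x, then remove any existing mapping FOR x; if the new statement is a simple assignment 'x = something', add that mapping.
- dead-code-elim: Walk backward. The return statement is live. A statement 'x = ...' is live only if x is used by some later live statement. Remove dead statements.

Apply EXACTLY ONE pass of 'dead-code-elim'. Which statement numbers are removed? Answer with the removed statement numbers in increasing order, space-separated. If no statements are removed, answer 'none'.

Backward liveness scan:
Stmt 1 'a = 2': DEAD (a not in live set [])
Stmt 2 'y = 0': KEEP (y is live); live-in = []
Stmt 3 'd = 4': DEAD (d not in live set ['y'])
Stmt 4 'z = 4': DEAD (z not in live set ['y'])
Stmt 5 'b = 8': DEAD (b not in live set ['y'])
Stmt 6 'v = y': DEAD (v not in live set ['y'])
Stmt 7 't = d - 6': DEAD (t not in live set ['y'])
Stmt 8 'return y': KEEP (return); live-in = ['y']
Removed statement numbers: [1, 3, 4, 5, 6, 7]
Surviving IR:
  y = 0
  return y

Answer: 1 3 4 5 6 7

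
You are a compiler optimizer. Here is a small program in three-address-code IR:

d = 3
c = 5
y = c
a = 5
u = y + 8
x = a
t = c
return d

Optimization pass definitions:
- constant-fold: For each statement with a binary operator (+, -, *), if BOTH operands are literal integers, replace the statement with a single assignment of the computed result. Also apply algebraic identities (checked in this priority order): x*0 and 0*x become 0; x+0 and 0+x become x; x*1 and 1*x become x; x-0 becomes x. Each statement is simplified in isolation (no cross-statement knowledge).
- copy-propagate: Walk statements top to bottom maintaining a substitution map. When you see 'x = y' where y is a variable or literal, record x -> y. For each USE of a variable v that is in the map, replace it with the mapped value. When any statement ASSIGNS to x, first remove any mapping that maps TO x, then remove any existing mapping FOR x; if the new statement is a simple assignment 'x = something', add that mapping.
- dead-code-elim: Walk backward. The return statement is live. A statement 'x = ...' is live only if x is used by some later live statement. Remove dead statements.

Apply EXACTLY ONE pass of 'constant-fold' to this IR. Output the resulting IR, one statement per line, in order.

Answer: d = 3
c = 5
y = c
a = 5
u = y + 8
x = a
t = c
return d

Derivation:
Applying constant-fold statement-by-statement:
  [1] d = 3  (unchanged)
  [2] c = 5  (unchanged)
  [3] y = c  (unchanged)
  [4] a = 5  (unchanged)
  [5] u = y + 8  (unchanged)
  [6] x = a  (unchanged)
  [7] t = c  (unchanged)
  [8] return d  (unchanged)
Result (8 stmts):
  d = 3
  c = 5
  y = c
  a = 5
  u = y + 8
  x = a
  t = c
  return d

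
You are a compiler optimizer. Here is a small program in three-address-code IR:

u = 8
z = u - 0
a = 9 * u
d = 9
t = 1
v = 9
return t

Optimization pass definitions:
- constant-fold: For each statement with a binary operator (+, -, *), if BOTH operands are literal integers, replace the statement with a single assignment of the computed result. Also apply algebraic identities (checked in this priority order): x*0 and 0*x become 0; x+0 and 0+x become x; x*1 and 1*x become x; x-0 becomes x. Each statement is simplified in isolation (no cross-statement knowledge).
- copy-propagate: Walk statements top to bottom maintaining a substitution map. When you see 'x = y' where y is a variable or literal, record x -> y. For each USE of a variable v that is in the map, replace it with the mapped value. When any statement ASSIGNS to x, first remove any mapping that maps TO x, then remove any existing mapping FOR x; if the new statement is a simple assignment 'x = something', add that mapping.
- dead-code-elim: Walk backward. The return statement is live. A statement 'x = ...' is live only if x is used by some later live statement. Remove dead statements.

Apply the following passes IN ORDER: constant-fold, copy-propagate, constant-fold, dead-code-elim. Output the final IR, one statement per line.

Answer: return 1

Derivation:
Initial IR:
  u = 8
  z = u - 0
  a = 9 * u
  d = 9
  t = 1
  v = 9
  return t
After constant-fold (7 stmts):
  u = 8
  z = u
  a = 9 * u
  d = 9
  t = 1
  v = 9
  return t
After copy-propagate (7 stmts):
  u = 8
  z = 8
  a = 9 * 8
  d = 9
  t = 1
  v = 9
  return 1
After constant-fold (7 stmts):
  u = 8
  z = 8
  a = 72
  d = 9
  t = 1
  v = 9
  return 1
After dead-code-elim (1 stmts):
  return 1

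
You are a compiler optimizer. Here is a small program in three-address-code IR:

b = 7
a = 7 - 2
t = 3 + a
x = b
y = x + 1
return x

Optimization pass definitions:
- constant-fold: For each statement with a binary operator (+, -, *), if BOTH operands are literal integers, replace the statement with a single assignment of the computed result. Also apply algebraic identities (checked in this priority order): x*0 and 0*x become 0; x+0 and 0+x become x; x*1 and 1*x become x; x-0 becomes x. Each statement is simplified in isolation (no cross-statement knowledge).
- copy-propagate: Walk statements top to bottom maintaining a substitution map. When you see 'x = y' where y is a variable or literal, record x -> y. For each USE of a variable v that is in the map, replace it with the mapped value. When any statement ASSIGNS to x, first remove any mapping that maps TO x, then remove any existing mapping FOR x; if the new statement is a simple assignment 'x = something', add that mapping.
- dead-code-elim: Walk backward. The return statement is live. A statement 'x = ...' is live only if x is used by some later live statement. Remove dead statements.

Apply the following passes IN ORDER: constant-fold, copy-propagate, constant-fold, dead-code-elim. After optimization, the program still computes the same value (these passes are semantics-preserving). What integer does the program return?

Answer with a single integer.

Answer: 7

Derivation:
Initial IR:
  b = 7
  a = 7 - 2
  t = 3 + a
  x = b
  y = x + 1
  return x
After constant-fold (6 stmts):
  b = 7
  a = 5
  t = 3 + a
  x = b
  y = x + 1
  return x
After copy-propagate (6 stmts):
  b = 7
  a = 5
  t = 3 + 5
  x = 7
  y = 7 + 1
  return 7
After constant-fold (6 stmts):
  b = 7
  a = 5
  t = 8
  x = 7
  y = 8
  return 7
After dead-code-elim (1 stmts):
  return 7
Evaluate:
  b = 7  =>  b = 7
  a = 7 - 2  =>  a = 5
  t = 3 + a  =>  t = 8
  x = b  =>  x = 7
  y = x + 1  =>  y = 8
  return x = 7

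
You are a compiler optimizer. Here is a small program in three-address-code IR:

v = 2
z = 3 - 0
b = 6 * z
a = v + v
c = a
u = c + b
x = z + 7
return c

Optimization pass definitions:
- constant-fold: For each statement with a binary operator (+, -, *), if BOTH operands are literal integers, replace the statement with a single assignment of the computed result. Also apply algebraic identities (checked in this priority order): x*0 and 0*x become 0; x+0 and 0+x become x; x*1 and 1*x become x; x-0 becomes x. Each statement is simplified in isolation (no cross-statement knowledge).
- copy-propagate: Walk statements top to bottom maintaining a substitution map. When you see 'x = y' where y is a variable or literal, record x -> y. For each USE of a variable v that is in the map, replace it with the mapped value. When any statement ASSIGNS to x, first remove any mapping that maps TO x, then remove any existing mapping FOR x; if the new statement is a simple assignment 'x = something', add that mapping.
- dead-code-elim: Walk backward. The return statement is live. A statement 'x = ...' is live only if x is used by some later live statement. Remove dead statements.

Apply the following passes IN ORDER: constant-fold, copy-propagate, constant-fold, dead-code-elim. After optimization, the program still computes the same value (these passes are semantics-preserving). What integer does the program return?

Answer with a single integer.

Initial IR:
  v = 2
  z = 3 - 0
  b = 6 * z
  a = v + v
  c = a
  u = c + b
  x = z + 7
  return c
After constant-fold (8 stmts):
  v = 2
  z = 3
  b = 6 * z
  a = v + v
  c = a
  u = c + b
  x = z + 7
  return c
After copy-propagate (8 stmts):
  v = 2
  z = 3
  b = 6 * 3
  a = 2 + 2
  c = a
  u = a + b
  x = 3 + 7
  return a
After constant-fold (8 stmts):
  v = 2
  z = 3
  b = 18
  a = 4
  c = a
  u = a + b
  x = 10
  return a
After dead-code-elim (2 stmts):
  a = 4
  return a
Evaluate:
  v = 2  =>  v = 2
  z = 3 - 0  =>  z = 3
  b = 6 * z  =>  b = 18
  a = v + v  =>  a = 4
  c = a  =>  c = 4
  u = c + b  =>  u = 22
  x = z + 7  =>  x = 10
  return c = 4

Answer: 4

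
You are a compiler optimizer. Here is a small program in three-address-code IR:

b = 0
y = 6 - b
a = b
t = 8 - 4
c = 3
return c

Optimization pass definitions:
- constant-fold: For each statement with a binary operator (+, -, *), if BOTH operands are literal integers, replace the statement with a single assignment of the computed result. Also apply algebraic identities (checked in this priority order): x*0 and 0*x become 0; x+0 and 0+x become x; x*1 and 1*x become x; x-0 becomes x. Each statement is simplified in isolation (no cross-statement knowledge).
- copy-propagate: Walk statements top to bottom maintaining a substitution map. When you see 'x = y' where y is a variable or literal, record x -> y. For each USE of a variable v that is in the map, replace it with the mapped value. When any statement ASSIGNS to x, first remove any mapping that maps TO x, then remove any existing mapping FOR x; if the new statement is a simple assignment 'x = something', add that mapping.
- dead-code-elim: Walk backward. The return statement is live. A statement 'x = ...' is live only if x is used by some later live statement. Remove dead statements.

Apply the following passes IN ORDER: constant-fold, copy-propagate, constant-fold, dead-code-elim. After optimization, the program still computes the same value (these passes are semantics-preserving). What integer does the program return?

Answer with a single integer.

Answer: 3

Derivation:
Initial IR:
  b = 0
  y = 6 - b
  a = b
  t = 8 - 4
  c = 3
  return c
After constant-fold (6 stmts):
  b = 0
  y = 6 - b
  a = b
  t = 4
  c = 3
  return c
After copy-propagate (6 stmts):
  b = 0
  y = 6 - 0
  a = 0
  t = 4
  c = 3
  return 3
After constant-fold (6 stmts):
  b = 0
  y = 6
  a = 0
  t = 4
  c = 3
  return 3
After dead-code-elim (1 stmts):
  return 3
Evaluate:
  b = 0  =>  b = 0
  y = 6 - b  =>  y = 6
  a = b  =>  a = 0
  t = 8 - 4  =>  t = 4
  c = 3  =>  c = 3
  return c = 3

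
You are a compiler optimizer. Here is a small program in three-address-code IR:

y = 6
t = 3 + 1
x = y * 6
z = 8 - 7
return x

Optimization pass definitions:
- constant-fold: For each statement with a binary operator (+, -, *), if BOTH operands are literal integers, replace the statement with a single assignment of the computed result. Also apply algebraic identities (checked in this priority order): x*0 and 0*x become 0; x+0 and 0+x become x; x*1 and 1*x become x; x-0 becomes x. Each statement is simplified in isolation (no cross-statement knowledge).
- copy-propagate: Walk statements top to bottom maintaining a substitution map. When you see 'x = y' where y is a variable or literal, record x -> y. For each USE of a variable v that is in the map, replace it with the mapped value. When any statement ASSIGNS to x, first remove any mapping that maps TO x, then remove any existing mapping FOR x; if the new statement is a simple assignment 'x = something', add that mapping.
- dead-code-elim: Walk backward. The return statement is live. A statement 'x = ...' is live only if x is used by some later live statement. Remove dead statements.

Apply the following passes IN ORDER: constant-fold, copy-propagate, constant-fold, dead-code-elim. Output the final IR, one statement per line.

Initial IR:
  y = 6
  t = 3 + 1
  x = y * 6
  z = 8 - 7
  return x
After constant-fold (5 stmts):
  y = 6
  t = 4
  x = y * 6
  z = 1
  return x
After copy-propagate (5 stmts):
  y = 6
  t = 4
  x = 6 * 6
  z = 1
  return x
After constant-fold (5 stmts):
  y = 6
  t = 4
  x = 36
  z = 1
  return x
After dead-code-elim (2 stmts):
  x = 36
  return x

Answer: x = 36
return x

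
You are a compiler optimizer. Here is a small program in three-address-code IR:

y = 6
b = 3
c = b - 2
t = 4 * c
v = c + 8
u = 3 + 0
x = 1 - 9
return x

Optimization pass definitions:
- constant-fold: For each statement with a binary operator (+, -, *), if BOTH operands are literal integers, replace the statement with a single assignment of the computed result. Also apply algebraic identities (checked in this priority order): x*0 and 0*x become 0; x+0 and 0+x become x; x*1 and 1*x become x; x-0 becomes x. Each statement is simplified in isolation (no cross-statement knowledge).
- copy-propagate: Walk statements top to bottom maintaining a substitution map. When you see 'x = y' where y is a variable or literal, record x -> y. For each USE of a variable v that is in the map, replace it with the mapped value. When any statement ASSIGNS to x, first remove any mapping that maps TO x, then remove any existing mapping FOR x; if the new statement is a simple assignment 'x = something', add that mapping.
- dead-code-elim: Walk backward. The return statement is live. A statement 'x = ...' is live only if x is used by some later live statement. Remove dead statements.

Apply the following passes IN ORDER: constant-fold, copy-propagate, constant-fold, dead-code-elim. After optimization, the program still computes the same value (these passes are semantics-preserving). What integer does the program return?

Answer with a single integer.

Answer: -8

Derivation:
Initial IR:
  y = 6
  b = 3
  c = b - 2
  t = 4 * c
  v = c + 8
  u = 3 + 0
  x = 1 - 9
  return x
After constant-fold (8 stmts):
  y = 6
  b = 3
  c = b - 2
  t = 4 * c
  v = c + 8
  u = 3
  x = -8
  return x
After copy-propagate (8 stmts):
  y = 6
  b = 3
  c = 3 - 2
  t = 4 * c
  v = c + 8
  u = 3
  x = -8
  return -8
After constant-fold (8 stmts):
  y = 6
  b = 3
  c = 1
  t = 4 * c
  v = c + 8
  u = 3
  x = -8
  return -8
After dead-code-elim (1 stmts):
  return -8
Evaluate:
  y = 6  =>  y = 6
  b = 3  =>  b = 3
  c = b - 2  =>  c = 1
  t = 4 * c  =>  t = 4
  v = c + 8  =>  v = 9
  u = 3 + 0  =>  u = 3
  x = 1 - 9  =>  x = -8
  return x = -8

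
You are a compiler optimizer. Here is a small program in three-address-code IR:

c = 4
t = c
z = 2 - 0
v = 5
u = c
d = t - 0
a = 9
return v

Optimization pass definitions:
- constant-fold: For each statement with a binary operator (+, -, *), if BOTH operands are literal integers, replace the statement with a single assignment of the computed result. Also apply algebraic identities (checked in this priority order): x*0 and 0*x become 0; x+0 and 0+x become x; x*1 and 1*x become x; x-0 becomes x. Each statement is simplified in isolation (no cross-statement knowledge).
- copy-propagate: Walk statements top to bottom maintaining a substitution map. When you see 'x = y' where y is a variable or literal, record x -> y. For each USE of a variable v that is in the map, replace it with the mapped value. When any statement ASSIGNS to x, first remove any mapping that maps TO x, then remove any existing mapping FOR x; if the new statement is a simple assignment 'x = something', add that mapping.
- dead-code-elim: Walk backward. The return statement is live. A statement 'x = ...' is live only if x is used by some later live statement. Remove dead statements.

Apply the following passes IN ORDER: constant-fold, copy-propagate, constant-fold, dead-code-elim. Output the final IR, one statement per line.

Initial IR:
  c = 4
  t = c
  z = 2 - 0
  v = 5
  u = c
  d = t - 0
  a = 9
  return v
After constant-fold (8 stmts):
  c = 4
  t = c
  z = 2
  v = 5
  u = c
  d = t
  a = 9
  return v
After copy-propagate (8 stmts):
  c = 4
  t = 4
  z = 2
  v = 5
  u = 4
  d = 4
  a = 9
  return 5
After constant-fold (8 stmts):
  c = 4
  t = 4
  z = 2
  v = 5
  u = 4
  d = 4
  a = 9
  return 5
After dead-code-elim (1 stmts):
  return 5

Answer: return 5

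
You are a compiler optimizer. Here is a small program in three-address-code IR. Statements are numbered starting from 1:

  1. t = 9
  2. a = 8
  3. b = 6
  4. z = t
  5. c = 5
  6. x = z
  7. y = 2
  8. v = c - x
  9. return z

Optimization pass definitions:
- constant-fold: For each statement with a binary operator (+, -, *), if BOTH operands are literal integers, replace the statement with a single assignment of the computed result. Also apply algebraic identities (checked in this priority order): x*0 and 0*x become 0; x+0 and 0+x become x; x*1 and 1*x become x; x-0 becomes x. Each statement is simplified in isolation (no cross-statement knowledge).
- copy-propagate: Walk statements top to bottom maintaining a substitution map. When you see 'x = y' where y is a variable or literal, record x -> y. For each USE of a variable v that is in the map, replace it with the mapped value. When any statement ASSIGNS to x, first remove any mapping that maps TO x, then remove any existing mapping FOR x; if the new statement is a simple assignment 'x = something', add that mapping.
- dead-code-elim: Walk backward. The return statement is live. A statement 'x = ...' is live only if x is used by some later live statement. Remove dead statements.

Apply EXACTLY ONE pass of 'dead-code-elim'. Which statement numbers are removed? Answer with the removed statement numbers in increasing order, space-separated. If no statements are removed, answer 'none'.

Backward liveness scan:
Stmt 1 't = 9': KEEP (t is live); live-in = []
Stmt 2 'a = 8': DEAD (a not in live set ['t'])
Stmt 3 'b = 6': DEAD (b not in live set ['t'])
Stmt 4 'z = t': KEEP (z is live); live-in = ['t']
Stmt 5 'c = 5': DEAD (c not in live set ['z'])
Stmt 6 'x = z': DEAD (x not in live set ['z'])
Stmt 7 'y = 2': DEAD (y not in live set ['z'])
Stmt 8 'v = c - x': DEAD (v not in live set ['z'])
Stmt 9 'return z': KEEP (return); live-in = ['z']
Removed statement numbers: [2, 3, 5, 6, 7, 8]
Surviving IR:
  t = 9
  z = t
  return z

Answer: 2 3 5 6 7 8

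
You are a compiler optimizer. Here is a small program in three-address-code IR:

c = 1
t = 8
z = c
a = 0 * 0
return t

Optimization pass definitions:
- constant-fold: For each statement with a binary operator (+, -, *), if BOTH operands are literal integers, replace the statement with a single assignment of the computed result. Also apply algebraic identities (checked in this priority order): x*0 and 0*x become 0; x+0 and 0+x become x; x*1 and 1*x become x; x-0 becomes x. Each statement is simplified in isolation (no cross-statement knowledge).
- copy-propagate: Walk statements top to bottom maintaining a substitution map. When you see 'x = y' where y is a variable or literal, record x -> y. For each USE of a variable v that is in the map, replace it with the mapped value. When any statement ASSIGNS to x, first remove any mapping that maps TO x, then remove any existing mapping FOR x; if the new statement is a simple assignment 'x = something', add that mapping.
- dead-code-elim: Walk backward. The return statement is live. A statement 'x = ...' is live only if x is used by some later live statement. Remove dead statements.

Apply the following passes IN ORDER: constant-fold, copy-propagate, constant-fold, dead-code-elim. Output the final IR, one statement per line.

Initial IR:
  c = 1
  t = 8
  z = c
  a = 0 * 0
  return t
After constant-fold (5 stmts):
  c = 1
  t = 8
  z = c
  a = 0
  return t
After copy-propagate (5 stmts):
  c = 1
  t = 8
  z = 1
  a = 0
  return 8
After constant-fold (5 stmts):
  c = 1
  t = 8
  z = 1
  a = 0
  return 8
After dead-code-elim (1 stmts):
  return 8

Answer: return 8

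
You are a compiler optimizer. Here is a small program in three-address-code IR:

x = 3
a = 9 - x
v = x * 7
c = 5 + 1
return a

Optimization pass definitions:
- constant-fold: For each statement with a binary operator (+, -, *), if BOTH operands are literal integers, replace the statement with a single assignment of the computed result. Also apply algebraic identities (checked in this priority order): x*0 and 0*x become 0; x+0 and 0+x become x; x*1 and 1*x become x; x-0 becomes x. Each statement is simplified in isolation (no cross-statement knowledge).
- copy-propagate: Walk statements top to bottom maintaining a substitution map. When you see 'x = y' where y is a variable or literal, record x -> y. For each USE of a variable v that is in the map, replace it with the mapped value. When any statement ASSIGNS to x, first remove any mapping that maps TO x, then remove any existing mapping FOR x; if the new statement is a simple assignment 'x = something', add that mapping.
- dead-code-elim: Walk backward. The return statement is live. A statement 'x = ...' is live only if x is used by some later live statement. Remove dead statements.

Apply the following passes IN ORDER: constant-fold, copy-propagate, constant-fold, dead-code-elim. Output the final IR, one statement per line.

Answer: a = 6
return a

Derivation:
Initial IR:
  x = 3
  a = 9 - x
  v = x * 7
  c = 5 + 1
  return a
After constant-fold (5 stmts):
  x = 3
  a = 9 - x
  v = x * 7
  c = 6
  return a
After copy-propagate (5 stmts):
  x = 3
  a = 9 - 3
  v = 3 * 7
  c = 6
  return a
After constant-fold (5 stmts):
  x = 3
  a = 6
  v = 21
  c = 6
  return a
After dead-code-elim (2 stmts):
  a = 6
  return a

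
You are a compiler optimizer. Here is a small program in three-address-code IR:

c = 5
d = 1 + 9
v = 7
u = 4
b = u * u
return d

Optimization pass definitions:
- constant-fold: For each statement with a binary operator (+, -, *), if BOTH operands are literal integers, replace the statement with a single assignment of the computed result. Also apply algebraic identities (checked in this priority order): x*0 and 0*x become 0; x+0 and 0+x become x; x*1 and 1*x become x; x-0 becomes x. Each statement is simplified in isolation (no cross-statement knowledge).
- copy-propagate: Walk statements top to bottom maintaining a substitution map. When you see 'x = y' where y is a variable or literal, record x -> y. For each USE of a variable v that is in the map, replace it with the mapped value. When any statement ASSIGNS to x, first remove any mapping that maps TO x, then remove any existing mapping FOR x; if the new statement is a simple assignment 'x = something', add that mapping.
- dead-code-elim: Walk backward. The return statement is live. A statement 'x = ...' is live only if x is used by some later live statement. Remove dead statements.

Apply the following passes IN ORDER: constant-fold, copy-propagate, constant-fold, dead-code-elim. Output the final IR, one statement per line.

Initial IR:
  c = 5
  d = 1 + 9
  v = 7
  u = 4
  b = u * u
  return d
After constant-fold (6 stmts):
  c = 5
  d = 10
  v = 7
  u = 4
  b = u * u
  return d
After copy-propagate (6 stmts):
  c = 5
  d = 10
  v = 7
  u = 4
  b = 4 * 4
  return 10
After constant-fold (6 stmts):
  c = 5
  d = 10
  v = 7
  u = 4
  b = 16
  return 10
After dead-code-elim (1 stmts):
  return 10

Answer: return 10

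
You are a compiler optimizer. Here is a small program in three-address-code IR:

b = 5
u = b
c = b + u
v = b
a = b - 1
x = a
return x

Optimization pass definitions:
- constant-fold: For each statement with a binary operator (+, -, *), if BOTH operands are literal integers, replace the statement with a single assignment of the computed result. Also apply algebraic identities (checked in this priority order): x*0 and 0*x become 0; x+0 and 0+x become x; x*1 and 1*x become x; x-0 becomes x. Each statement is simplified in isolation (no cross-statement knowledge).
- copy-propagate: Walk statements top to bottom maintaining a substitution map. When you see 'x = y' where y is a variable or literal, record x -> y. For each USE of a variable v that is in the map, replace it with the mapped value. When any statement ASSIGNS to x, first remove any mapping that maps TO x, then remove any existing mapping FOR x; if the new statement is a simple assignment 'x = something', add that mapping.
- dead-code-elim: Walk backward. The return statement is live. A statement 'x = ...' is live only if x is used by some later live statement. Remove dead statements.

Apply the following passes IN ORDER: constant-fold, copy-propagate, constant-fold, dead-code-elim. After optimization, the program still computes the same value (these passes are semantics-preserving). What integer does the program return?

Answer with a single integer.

Answer: 4

Derivation:
Initial IR:
  b = 5
  u = b
  c = b + u
  v = b
  a = b - 1
  x = a
  return x
After constant-fold (7 stmts):
  b = 5
  u = b
  c = b + u
  v = b
  a = b - 1
  x = a
  return x
After copy-propagate (7 stmts):
  b = 5
  u = 5
  c = 5 + 5
  v = 5
  a = 5 - 1
  x = a
  return a
After constant-fold (7 stmts):
  b = 5
  u = 5
  c = 10
  v = 5
  a = 4
  x = a
  return a
After dead-code-elim (2 stmts):
  a = 4
  return a
Evaluate:
  b = 5  =>  b = 5
  u = b  =>  u = 5
  c = b + u  =>  c = 10
  v = b  =>  v = 5
  a = b - 1  =>  a = 4
  x = a  =>  x = 4
  return x = 4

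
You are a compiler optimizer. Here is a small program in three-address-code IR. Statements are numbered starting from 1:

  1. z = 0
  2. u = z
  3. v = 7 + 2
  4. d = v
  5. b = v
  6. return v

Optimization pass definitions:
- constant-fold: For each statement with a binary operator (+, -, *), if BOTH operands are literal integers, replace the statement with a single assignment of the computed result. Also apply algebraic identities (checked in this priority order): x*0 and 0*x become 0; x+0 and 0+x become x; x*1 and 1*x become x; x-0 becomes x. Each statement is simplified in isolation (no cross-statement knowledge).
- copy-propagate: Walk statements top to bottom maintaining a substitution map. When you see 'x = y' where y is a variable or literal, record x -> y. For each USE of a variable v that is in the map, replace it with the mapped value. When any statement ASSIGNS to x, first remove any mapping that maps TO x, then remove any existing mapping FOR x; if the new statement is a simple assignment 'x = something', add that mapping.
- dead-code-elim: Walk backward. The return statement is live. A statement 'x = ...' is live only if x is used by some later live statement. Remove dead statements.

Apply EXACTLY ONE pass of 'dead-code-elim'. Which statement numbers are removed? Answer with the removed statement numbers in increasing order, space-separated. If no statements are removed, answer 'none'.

Backward liveness scan:
Stmt 1 'z = 0': DEAD (z not in live set [])
Stmt 2 'u = z': DEAD (u not in live set [])
Stmt 3 'v = 7 + 2': KEEP (v is live); live-in = []
Stmt 4 'd = v': DEAD (d not in live set ['v'])
Stmt 5 'b = v': DEAD (b not in live set ['v'])
Stmt 6 'return v': KEEP (return); live-in = ['v']
Removed statement numbers: [1, 2, 4, 5]
Surviving IR:
  v = 7 + 2
  return v

Answer: 1 2 4 5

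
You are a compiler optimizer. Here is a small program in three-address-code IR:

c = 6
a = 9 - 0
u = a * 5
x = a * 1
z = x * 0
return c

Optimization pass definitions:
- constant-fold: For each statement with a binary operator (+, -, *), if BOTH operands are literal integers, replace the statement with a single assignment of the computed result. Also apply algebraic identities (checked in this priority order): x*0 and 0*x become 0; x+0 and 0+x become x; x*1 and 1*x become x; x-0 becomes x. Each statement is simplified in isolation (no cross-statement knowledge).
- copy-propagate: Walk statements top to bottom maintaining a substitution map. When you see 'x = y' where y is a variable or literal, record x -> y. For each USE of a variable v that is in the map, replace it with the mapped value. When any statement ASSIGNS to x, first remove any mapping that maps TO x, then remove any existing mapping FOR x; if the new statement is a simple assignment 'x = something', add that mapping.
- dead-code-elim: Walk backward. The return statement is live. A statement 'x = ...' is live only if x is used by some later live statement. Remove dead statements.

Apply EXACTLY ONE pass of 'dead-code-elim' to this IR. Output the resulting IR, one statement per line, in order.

Applying dead-code-elim statement-by-statement:
  [6] return c  -> KEEP (return); live=['c']
  [5] z = x * 0  -> DEAD (z not live)
  [4] x = a * 1  -> DEAD (x not live)
  [3] u = a * 5  -> DEAD (u not live)
  [2] a = 9 - 0  -> DEAD (a not live)
  [1] c = 6  -> KEEP; live=[]
Result (2 stmts):
  c = 6
  return c

Answer: c = 6
return c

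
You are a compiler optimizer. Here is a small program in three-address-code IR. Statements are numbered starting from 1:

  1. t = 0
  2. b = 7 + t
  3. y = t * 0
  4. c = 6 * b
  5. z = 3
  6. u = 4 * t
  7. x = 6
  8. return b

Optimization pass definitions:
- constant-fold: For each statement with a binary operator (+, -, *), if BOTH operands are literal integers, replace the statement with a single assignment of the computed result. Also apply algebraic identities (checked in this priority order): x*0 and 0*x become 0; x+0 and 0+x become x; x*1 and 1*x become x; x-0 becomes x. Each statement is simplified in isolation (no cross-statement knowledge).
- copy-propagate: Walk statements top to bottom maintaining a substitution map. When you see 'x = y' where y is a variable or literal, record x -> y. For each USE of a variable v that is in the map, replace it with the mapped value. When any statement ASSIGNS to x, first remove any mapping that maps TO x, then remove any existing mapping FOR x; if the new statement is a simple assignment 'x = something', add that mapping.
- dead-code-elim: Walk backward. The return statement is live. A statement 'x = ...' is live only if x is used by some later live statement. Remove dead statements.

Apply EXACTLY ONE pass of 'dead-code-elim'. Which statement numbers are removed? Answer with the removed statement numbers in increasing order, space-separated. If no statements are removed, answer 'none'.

Backward liveness scan:
Stmt 1 't = 0': KEEP (t is live); live-in = []
Stmt 2 'b = 7 + t': KEEP (b is live); live-in = ['t']
Stmt 3 'y = t * 0': DEAD (y not in live set ['b'])
Stmt 4 'c = 6 * b': DEAD (c not in live set ['b'])
Stmt 5 'z = 3': DEAD (z not in live set ['b'])
Stmt 6 'u = 4 * t': DEAD (u not in live set ['b'])
Stmt 7 'x = 6': DEAD (x not in live set ['b'])
Stmt 8 'return b': KEEP (return); live-in = ['b']
Removed statement numbers: [3, 4, 5, 6, 7]
Surviving IR:
  t = 0
  b = 7 + t
  return b

Answer: 3 4 5 6 7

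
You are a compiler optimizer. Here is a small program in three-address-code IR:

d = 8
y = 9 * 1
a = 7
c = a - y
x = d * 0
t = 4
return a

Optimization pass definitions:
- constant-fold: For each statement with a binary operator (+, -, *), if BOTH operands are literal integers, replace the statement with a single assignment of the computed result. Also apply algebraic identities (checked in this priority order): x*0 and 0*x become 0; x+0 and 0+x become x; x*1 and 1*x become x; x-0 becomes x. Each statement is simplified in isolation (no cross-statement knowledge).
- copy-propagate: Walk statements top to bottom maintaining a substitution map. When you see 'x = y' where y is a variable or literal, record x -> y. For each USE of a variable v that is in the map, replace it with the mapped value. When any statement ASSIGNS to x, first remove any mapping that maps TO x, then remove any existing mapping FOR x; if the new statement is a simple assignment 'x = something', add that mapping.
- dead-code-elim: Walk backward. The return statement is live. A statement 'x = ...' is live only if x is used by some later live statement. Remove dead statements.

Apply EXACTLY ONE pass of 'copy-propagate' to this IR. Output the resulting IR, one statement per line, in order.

Applying copy-propagate statement-by-statement:
  [1] d = 8  (unchanged)
  [2] y = 9 * 1  (unchanged)
  [3] a = 7  (unchanged)
  [4] c = a - y  -> c = 7 - y
  [5] x = d * 0  -> x = 8 * 0
  [6] t = 4  (unchanged)
  [7] return a  -> return 7
Result (7 stmts):
  d = 8
  y = 9 * 1
  a = 7
  c = 7 - y
  x = 8 * 0
  t = 4
  return 7

Answer: d = 8
y = 9 * 1
a = 7
c = 7 - y
x = 8 * 0
t = 4
return 7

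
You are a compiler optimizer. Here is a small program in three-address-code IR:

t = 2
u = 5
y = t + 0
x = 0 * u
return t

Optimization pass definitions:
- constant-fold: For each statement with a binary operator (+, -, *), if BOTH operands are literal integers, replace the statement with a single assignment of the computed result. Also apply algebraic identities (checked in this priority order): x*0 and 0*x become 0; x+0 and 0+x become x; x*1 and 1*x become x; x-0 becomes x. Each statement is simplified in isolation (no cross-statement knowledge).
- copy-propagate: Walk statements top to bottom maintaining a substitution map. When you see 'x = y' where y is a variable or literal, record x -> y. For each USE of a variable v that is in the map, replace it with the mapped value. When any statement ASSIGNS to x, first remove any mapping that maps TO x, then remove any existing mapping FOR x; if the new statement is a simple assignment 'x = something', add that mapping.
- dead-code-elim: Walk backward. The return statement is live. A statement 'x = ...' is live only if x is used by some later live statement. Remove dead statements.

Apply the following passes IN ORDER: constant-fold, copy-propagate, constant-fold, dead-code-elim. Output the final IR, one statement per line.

Answer: return 2

Derivation:
Initial IR:
  t = 2
  u = 5
  y = t + 0
  x = 0 * u
  return t
After constant-fold (5 stmts):
  t = 2
  u = 5
  y = t
  x = 0
  return t
After copy-propagate (5 stmts):
  t = 2
  u = 5
  y = 2
  x = 0
  return 2
After constant-fold (5 stmts):
  t = 2
  u = 5
  y = 2
  x = 0
  return 2
After dead-code-elim (1 stmts):
  return 2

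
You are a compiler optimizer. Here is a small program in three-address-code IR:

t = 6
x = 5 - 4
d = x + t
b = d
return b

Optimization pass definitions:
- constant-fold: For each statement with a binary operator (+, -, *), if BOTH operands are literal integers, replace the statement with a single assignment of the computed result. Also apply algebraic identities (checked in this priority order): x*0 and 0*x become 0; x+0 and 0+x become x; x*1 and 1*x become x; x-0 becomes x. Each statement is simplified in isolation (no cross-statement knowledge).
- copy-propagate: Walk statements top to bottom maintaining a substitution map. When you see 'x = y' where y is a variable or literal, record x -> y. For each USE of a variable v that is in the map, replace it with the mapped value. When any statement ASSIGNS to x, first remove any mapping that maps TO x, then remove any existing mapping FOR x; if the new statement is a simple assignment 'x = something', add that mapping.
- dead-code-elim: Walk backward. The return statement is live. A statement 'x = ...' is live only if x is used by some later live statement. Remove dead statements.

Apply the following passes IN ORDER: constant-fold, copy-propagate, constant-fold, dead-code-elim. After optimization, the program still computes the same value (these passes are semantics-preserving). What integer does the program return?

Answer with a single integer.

Initial IR:
  t = 6
  x = 5 - 4
  d = x + t
  b = d
  return b
After constant-fold (5 stmts):
  t = 6
  x = 1
  d = x + t
  b = d
  return b
After copy-propagate (5 stmts):
  t = 6
  x = 1
  d = 1 + 6
  b = d
  return d
After constant-fold (5 stmts):
  t = 6
  x = 1
  d = 7
  b = d
  return d
After dead-code-elim (2 stmts):
  d = 7
  return d
Evaluate:
  t = 6  =>  t = 6
  x = 5 - 4  =>  x = 1
  d = x + t  =>  d = 7
  b = d  =>  b = 7
  return b = 7

Answer: 7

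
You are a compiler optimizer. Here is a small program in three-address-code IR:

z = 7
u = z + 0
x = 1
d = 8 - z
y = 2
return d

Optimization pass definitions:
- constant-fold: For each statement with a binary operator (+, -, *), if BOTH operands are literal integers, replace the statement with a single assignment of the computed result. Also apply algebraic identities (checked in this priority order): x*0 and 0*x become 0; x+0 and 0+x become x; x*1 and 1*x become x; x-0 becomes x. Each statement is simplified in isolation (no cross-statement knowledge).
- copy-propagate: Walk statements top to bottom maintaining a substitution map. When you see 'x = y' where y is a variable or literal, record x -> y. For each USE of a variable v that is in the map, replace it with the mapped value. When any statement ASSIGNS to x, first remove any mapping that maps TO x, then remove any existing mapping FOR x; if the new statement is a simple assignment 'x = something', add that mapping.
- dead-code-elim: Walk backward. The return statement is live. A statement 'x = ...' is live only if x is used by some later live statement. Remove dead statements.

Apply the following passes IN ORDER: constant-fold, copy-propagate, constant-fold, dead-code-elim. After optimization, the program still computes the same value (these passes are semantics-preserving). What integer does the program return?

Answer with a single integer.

Initial IR:
  z = 7
  u = z + 0
  x = 1
  d = 8 - z
  y = 2
  return d
After constant-fold (6 stmts):
  z = 7
  u = z
  x = 1
  d = 8 - z
  y = 2
  return d
After copy-propagate (6 stmts):
  z = 7
  u = 7
  x = 1
  d = 8 - 7
  y = 2
  return d
After constant-fold (6 stmts):
  z = 7
  u = 7
  x = 1
  d = 1
  y = 2
  return d
After dead-code-elim (2 stmts):
  d = 1
  return d
Evaluate:
  z = 7  =>  z = 7
  u = z + 0  =>  u = 7
  x = 1  =>  x = 1
  d = 8 - z  =>  d = 1
  y = 2  =>  y = 2
  return d = 1

Answer: 1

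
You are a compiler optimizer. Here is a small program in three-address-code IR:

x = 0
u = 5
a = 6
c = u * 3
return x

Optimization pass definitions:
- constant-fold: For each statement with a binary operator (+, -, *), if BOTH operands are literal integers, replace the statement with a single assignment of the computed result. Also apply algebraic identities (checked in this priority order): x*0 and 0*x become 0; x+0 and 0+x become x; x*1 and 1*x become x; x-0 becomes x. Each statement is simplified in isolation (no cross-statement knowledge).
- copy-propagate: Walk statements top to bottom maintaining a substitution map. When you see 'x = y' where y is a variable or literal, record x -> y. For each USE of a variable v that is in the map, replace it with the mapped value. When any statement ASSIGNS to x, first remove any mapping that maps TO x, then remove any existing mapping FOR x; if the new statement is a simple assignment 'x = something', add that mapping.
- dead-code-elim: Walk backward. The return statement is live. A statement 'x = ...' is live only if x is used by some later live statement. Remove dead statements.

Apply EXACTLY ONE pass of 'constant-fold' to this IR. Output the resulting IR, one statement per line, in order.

Answer: x = 0
u = 5
a = 6
c = u * 3
return x

Derivation:
Applying constant-fold statement-by-statement:
  [1] x = 0  (unchanged)
  [2] u = 5  (unchanged)
  [3] a = 6  (unchanged)
  [4] c = u * 3  (unchanged)
  [5] return x  (unchanged)
Result (5 stmts):
  x = 0
  u = 5
  a = 6
  c = u * 3
  return x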